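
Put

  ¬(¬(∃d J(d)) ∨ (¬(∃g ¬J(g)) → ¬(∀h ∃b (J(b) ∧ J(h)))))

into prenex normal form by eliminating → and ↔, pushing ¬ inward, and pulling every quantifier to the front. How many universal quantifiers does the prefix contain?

Eliminate → and ↔ using ¬ and ∨.
  ¬(¬(∃d J(d)) ∨ ¬¬(∃g ¬J(g)) ∨ ¬(∀h ∃b (J(b) ∧ J(h))))
Drive negations inward (¬∀x A ≡ ∃x ¬A, ¬∃x A ≡ ∀x ¬A, De Morgan for ∧/∨):
  (∃d J(d)) ∧ (∀g J(g)) ∧ (∀h ∃b (J(b) ∧ J(h)))
Extract every quantifier outward, since the variables are now distinct and don't occur free across branches:
  ∃d ∀g ∀h ∃b (J(d) ∧ J(g) ∧ J(b) ∧ J(h))
The prefix is ∃d ∀g ∀h ∃b: 2 universal, 2 existential.

2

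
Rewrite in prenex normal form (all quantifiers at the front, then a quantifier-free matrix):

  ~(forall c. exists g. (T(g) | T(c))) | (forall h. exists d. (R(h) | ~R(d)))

Drive negations inward (¬∀x A ≡ ∃x ¬A, ¬∃x A ≡ ∀x ¬A, De Morgan for ∧/∨):
  (exists c. forall g. (~T(g) & ~T(c))) | (forall h. exists d. (R(h) | ~R(d)))
All bound variables are already distinct, so no renaming is needed.
Pull the quantifiers to the front (each side's bound variable is not free in the other side):
  exists c. forall g. forall h. exists d. (~T(g) & ~T(c) | R(h) | ~R(d))

exists c. forall g. forall h. exists d. (~T(g) & ~T(c) | R(h) | ~R(d))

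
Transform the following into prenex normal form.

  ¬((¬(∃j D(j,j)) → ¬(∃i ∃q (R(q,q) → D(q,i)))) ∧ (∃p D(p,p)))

∀j ∃i ∃q ∀p (¬D(j,j) ∧ (¬R(q,q) ∨ D(q,i)) ∨ ¬D(p,p))

Eliminate → and ↔ using ¬ and ∨.
  ¬((¬¬(∃j D(j,j)) ∨ ¬(∃i ∃q (¬R(q,q) ∨ D(q,i)))) ∧ (∃p D(p,p)))
Drive negations inward (¬∀x A ≡ ∃x ¬A, ¬∃x A ≡ ∀x ¬A, De Morgan for ∧/∨):
  (∀j ¬D(j,j)) ∧ (∃i ∃q (¬R(q,q) ∨ D(q,i))) ∨ (∀p ¬D(p,p))
All bound variables are already distinct, so no renaming is needed.
Extract every quantifier outward, since the variables are now distinct and don't occur free across branches:
  ∀j ∃i ∃q ∀p (¬D(j,j) ∧ (¬R(q,q) ∨ D(q,i)) ∨ ¬D(p,p))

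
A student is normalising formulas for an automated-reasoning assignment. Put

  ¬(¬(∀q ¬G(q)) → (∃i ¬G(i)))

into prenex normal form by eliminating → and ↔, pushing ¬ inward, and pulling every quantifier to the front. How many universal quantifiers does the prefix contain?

1

Eliminate → and ↔ using ¬ and ∨.
  ¬(¬¬(∀q ¬G(q)) ∨ (∃i ¬G(i)))
Drive negations inward (¬∀x A ≡ ∃x ¬A, ¬∃x A ≡ ∀x ¬A, De Morgan for ∧/∨):
  (∃q G(q)) ∧ (∀i G(i))
Finally move all quantifiers to the prefix:
  ∃q ∀i (G(q) ∧ G(i))
The prefix is ∃q ∀i: 1 universal, 1 existential.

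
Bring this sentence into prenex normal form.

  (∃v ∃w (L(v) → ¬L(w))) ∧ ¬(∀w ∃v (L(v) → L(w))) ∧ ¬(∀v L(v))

Eliminate → and ↔ using ¬ and ∨.
  (∃v ∃w (¬L(v) ∨ ¬L(w))) ∧ ¬(∀w ∃v (¬L(v) ∨ L(w))) ∧ ¬(∀v L(v))
Move each ¬ inward, flipping quantifiers it crosses:
  (∃v ∃w (¬L(v) ∨ ¬L(w))) ∧ (∃w ∀v (L(v) ∧ ¬L(w))) ∧ (∃v ¬L(v))
Standardize variables apart so no two quantifiers bind the same name: w↦b, v↦v1, v↦y.
  (∃v ∃w (¬L(v) ∨ ¬L(w))) ∧ (∃b ∀v1 (L(v1) ∧ ¬L(b))) ∧ (∃y ¬L(y))
Finally move all quantifiers to the prefix:
  ∃v ∃w ∃b ∀v1 ∃y ((¬L(v) ∨ ¬L(w)) ∧ L(v1) ∧ ¬L(b) ∧ ¬L(y))

∃v ∃w ∃b ∀v1 ∃y ((¬L(v) ∨ ¬L(w)) ∧ L(v1) ∧ ¬L(b) ∧ ¬L(y))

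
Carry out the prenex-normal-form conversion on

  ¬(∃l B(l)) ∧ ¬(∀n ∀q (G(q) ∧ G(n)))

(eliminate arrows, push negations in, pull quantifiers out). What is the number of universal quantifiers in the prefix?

Drive negations inward (¬∀x A ≡ ∃x ¬A, ¬∃x A ≡ ∀x ¬A, De Morgan for ∧/∨):
  (∀l ¬B(l)) ∧ (∃n ∃q (¬G(q) ∨ ¬G(n)))
Pull the quantifiers to the front (each side's bound variable is not free in the other side):
  ∀l ∃n ∃q (¬B(l) ∧ (¬G(q) ∨ ¬G(n)))
The prefix is ∀l ∃n ∃q: 1 universal, 2 existential.

1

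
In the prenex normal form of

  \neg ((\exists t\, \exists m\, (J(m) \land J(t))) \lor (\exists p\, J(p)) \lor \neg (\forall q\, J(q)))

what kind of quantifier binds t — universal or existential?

universal

Move each ¬ inward, flipping quantifiers it crosses:
  (\forall t\, \forall m\, (\neg J(m) \lor \neg J(t))) \land (\forall p\, \neg J(p)) \land (\forall q\, J(q))
Extract every quantifier outward, since the variables are now distinct and don't occur free across branches:
  \forall t\, \forall m\, \forall p\, \forall q\, ((\neg J(m) \lor \neg J(t)) \land \neg J(p) \land J(q))
The quantifier \exists t sits under an odd number of negations, so it flips to \forall t.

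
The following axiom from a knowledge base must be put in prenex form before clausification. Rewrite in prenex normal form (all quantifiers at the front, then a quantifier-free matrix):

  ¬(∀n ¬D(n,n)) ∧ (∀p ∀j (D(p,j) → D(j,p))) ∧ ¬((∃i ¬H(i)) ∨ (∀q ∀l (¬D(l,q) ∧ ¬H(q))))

Eliminate → and ↔ using ¬ and ∨.
  ¬(∀n ¬D(n,n)) ∧ (∀p ∀j (¬D(p,j) ∨ D(j,p))) ∧ ¬((∃i ¬H(i)) ∨ (∀q ∀l (¬D(l,q) ∧ ¬H(q))))
Move each ¬ inward, flipping quantifiers it crosses:
  (∃n D(n,n)) ∧ (∀p ∀j (¬D(p,j) ∨ D(j,p))) ∧ (∀i H(i)) ∧ (∃q ∃l (D(l,q) ∨ H(q)))
All bound variables are already distinct, so no renaming is needed.
Pull the quantifiers to the front (each side's bound variable is not free in the other side):
  ∃n ∀p ∀j ∀i ∃q ∃l (D(n,n) ∧ (¬D(p,j) ∨ D(j,p)) ∧ H(i) ∧ (D(l,q) ∨ H(q)))

∃n ∀p ∀j ∀i ∃q ∃l (D(n,n) ∧ (¬D(p,j) ∨ D(j,p)) ∧ H(i) ∧ (D(l,q) ∨ H(q)))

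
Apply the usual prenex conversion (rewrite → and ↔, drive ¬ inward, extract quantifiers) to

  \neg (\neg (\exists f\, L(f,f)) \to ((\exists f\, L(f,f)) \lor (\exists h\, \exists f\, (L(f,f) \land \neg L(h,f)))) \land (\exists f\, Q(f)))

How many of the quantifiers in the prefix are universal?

5

Rewrite implications/biconditionals: A → B as ¬A ∨ B.
  \neg (\neg \neg (\exists f\, L(f,f)) \lor ((\exists f\, L(f,f)) \lor (\exists h\, \exists f\, (L(f,f) \land \neg L(h,f)))) \land (\exists f\, Q(f)))
Move each ¬ inward, flipping quantifiers it crosses:
  (\forall f\, \neg L(f,f)) \land ((\forall f\, \neg L(f,f)) \land (\forall h\, \forall f\, (\neg L(f,f) \lor L(h,f))) \lor (\forall f\, \neg Q(f)))
Give each quantifier a distinct variable: f↦w, f↦z, f↦s.
  (\forall f\, \neg L(f,f)) \land ((\forall w\, \neg L(w,w)) \land (\forall h\, \forall z\, (\neg L(z,z) \lor L(h,z))) \lor (\forall s\, \neg Q(s)))
Finally move all quantifiers to the prefix:
  \forall f\, \forall w\, \forall h\, \forall z\, \forall s\, (\neg L(f,f) \land (\neg L(w,w) \land (\neg L(z,z) \lor L(h,z)) \lor \neg Q(s)))
The prefix is \forall f \forall w \forall h \forall z \forall s: 5 universal, 0 existential.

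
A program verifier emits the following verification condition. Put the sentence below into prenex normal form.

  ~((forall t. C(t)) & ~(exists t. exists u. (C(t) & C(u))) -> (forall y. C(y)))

First replace A → B with ¬A ∨ B.
  ~(~((forall t. C(t)) & ~(exists t. exists u. (C(t) & C(u)))) | (forall y. C(y)))
Drive negations inward (¬∀x A ≡ ∃x ¬A, ¬∃x A ≡ ∀x ¬A, De Morgan for ∧/∨):
  (forall t. C(t)) & (forall t. forall u. (~C(t) | ~C(u))) & (exists y. ~C(y))
Standardize variables apart so no two quantifiers bind the same name: t↦z.
  (forall t. C(t)) & (forall z. forall u. (~C(z) | ~C(u))) & (exists y. ~C(y))
Pull the quantifiers to the front (each side's bound variable is not free in the other side):
  forall t. forall z. forall u. exists y. (C(t) & (~C(z) | ~C(u)) & ~C(y))

forall t. forall z. forall u. exists y. (C(t) & (~C(z) | ~C(u)) & ~C(y))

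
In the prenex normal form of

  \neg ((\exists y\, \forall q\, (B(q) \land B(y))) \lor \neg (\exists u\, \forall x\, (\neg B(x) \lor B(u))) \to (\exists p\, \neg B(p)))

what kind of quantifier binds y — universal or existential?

Eliminate → and ↔ using ¬ and ∨.
  \neg (\neg ((\exists y\, \forall q\, (B(q) \land B(y))) \lor \neg (\exists u\, \forall x\, (\neg B(x) \lor B(u)))) \lor (\exists p\, \neg B(p)))
Push ¬ through the quantifiers and connectives to reach negation normal form:
  ((\exists y\, \forall q\, (B(q) \land B(y))) \lor (\forall u\, \exists x\, (B(x) \land \neg B(u)))) \land (\forall p\, B(p))
All bound variables are already distinct, so no renaming is needed.
Finally move all quantifiers to the prefix:
  \exists y\, \forall q\, \forall u\, \exists x\, \forall p\, ((B(q) \land B(y) \lor B(x) \land \neg B(u)) \land B(p))
The quantifier \exists y sits under an even number of negations (counting the antecedent side of each →), so it remains existential.

existential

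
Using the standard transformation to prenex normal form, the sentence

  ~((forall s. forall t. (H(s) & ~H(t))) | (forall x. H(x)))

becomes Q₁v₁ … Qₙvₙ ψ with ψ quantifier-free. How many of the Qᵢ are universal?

Drive negations inward (¬∀x A ≡ ∃x ¬A, ¬∃x A ≡ ∀x ¬A, De Morgan for ∧/∨):
  (exists s. exists t. (~H(s) | H(t))) & (exists x. ~H(x))
Finally move all quantifiers to the prefix:
  exists s. exists t. exists x. ((~H(s) | H(t)) & ~H(x))
The prefix is exists s exists t exists x: 0 universal, 3 existential.

0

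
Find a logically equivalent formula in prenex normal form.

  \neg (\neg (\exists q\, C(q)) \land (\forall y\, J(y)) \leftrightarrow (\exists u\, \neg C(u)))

\forall q\, \forall y\, \forall u\, \exists y1\, \exists u1\, \exists w\, (\neg C(q) \land J(y) \land C(u) \lor \neg C(y1) \land (C(u1) \lor \neg J(w)))

Eliminate → and ↔ using ¬ and ∨; A ↔ B as (¬A ∨ B) ∧ (¬B ∨ A).
  \neg ((\neg (\neg (\exists q\, C(q)) \land (\forall y\, J(y))) \lor (\exists u\, \neg C(u))) \land (\neg (\exists u\, \neg C(u)) \lor \neg (\exists q\, C(q)) \land (\forall y\, J(y))))
Push ¬ through the quantifiers and connectives to reach negation normal form:
  (\forall q\, \neg C(q)) \land (\forall y\, J(y)) \land (\forall u\, C(u)) \lor (\exists u\, \neg C(u)) \land ((\exists q\, C(q)) \lor (\exists y\, \neg J(y)))
Standardize variables apart so no two quantifiers bind the same name: u↦y1, q↦u1, y↦w.
  (\forall q\, \neg C(q)) \land (\forall y\, J(y)) \land (\forall u\, C(u)) \lor (\exists y1\, \neg C(y1)) \land ((\exists u1\, C(u1)) \lor (\exists w\, \neg J(w)))
Pull the quantifiers to the front (each side's bound variable is not free in the other side):
  \forall q\, \forall y\, \forall u\, \exists y1\, \exists u1\, \exists w\, (\neg C(q) \land J(y) \land C(u) \lor \neg C(y1) \land (C(u1) \lor \neg J(w)))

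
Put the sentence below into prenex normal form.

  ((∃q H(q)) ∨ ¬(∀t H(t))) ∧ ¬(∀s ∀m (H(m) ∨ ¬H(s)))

Push ¬ through the quantifiers and connectives to reach negation normal form:
  ((∃q H(q)) ∨ (∃t ¬H(t))) ∧ (∃s ∃m (¬H(m) ∧ H(s)))
Finally move all quantifiers to the prefix:
  ∃q ∃t ∃s ∃m ((H(q) ∨ ¬H(t)) ∧ ¬H(m) ∧ H(s))

∃q ∃t ∃s ∃m ((H(q) ∨ ¬H(t)) ∧ ¬H(m) ∧ H(s))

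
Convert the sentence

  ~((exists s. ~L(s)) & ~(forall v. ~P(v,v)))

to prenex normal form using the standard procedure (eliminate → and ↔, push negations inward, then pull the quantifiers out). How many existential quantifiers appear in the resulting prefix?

Push ¬ through the quantifiers and connectives to reach negation normal form:
  (forall s. L(s)) | (forall v. ~P(v,v))
All bound variables are already distinct, so no renaming is needed.
Finally move all quantifiers to the prefix:
  forall s. forall v. (L(s) | ~P(v,v))
The prefix is forall s forall v: 2 universal, 0 existential.

0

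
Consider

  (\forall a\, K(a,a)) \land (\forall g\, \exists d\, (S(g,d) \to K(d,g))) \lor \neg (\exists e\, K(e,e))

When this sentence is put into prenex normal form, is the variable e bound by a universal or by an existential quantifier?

Rewrite implications/biconditionals: A → B as ¬A ∨ B.
  (\forall a\, K(a,a)) \land (\forall g\, \exists d\, (\neg S(g,d) \lor K(d,g))) \lor \neg (\exists e\, K(e,e))
Push ¬ through the quantifiers and connectives to reach negation normal form:
  (\forall a\, K(a,a)) \land (\forall g\, \exists d\, (\neg S(g,d) \lor K(d,g))) \lor (\forall e\, \neg K(e,e))
Finally move all quantifiers to the prefix:
  \forall a\, \forall g\, \exists d\, \forall e\, (K(a,a) \land (\neg S(g,d) \lor K(d,g)) \lor \neg K(e,e))
The quantifier \exists e sits under an odd number of negations (counting the antecedent side of each →), so it flips to \forall e.

universal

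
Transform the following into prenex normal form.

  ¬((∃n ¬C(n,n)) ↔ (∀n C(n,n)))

Eliminate → and ↔ using ¬ and ∨; A ↔ B as (¬A ∨ B) ∧ (¬B ∨ A).
  ¬((¬(∃n ¬C(n,n)) ∨ (∀n C(n,n))) ∧ (¬(∀n C(n,n)) ∨ (∃n ¬C(n,n))))
Push ¬ through the quantifiers and connectives to reach negation normal form:
  (∃n ¬C(n,n)) ∧ (∃n ¬C(n,n)) ∨ (∀n C(n,n)) ∧ (∀n C(n,n))
Standardize variables apart so no two quantifiers bind the same name: n↦y1, n↦v1, n↦x1.
  (∃n ¬C(n,n)) ∧ (∃y1 ¬C(y1,y1)) ∨ (∀v1 C(v1,v1)) ∧ (∀x1 C(x1,x1))
Finally move all quantifiers to the prefix:
  ∃n ∃y1 ∀v1 ∀x1 (¬C(n,n) ∧ ¬C(y1,y1) ∨ C(v1,v1) ∧ C(x1,x1))

∃n ∃y1 ∀v1 ∀x1 (¬C(n,n) ∧ ¬C(y1,y1) ∨ C(v1,v1) ∧ C(x1,x1))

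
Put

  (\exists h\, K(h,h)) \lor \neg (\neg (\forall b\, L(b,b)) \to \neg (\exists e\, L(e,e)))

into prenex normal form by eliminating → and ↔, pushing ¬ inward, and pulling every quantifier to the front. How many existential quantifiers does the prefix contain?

Eliminate → and ↔ using ¬ and ∨.
  (\exists h\, K(h,h)) \lor \neg (\neg \neg (\forall b\, L(b,b)) \lor \neg (\exists e\, L(e,e)))
Move each ¬ inward, flipping quantifiers it crosses:
  (\exists h\, K(h,h)) \lor (\exists b\, \neg L(b,b)) \land (\exists e\, L(e,e))
Extract every quantifier outward, since the variables are now distinct and don't occur free across branches:
  \exists h\, \exists b\, \exists e\, (K(h,h) \lor \neg L(b,b) \land L(e,e))
The prefix is \exists h \exists b \exists e: 0 universal, 3 existential.

3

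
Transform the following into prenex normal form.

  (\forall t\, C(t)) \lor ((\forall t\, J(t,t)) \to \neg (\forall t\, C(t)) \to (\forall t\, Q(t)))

Rewrite implications/biconditionals: A → B as ¬A ∨ B.
  (\forall t\, C(t)) \lor \neg (\forall t\, J(t,t)) \lor \neg \neg (\forall t\, C(t)) \lor (\forall t\, Q(t))
Move each ¬ inward, flipping quantifiers it crosses:
  (\forall t\, C(t)) \lor (\exists t\, \neg J(t,t)) \lor (\forall t\, C(t)) \lor (\forall t\, Q(t))
Standardize variables apart so no two quantifiers bind the same name: t↦w1, t↦v, t↦y.
  (\forall t\, C(t)) \lor (\exists w1\, \neg J(w1,w1)) \lor (\forall v\, C(v)) \lor (\forall y\, Q(y))
Finally move all quantifiers to the prefix:
  \forall t\, \exists w1\, \forall v\, \forall y\, (C(t) \lor \neg J(w1,w1) \lor C(v) \lor Q(y))

\forall t\, \exists w1\, \forall v\, \forall y\, (C(t) \lor \neg J(w1,w1) \lor C(v) \lor Q(y))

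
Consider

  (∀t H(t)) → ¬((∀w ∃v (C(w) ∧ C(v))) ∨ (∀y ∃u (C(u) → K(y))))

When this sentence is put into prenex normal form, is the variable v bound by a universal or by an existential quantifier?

universal

Eliminate → and ↔ using ¬ and ∨.
  ¬(∀t H(t)) ∨ ¬((∀w ∃v (C(w) ∧ C(v))) ∨ (∀y ∃u (¬C(u) ∨ K(y))))
Move each ¬ inward, flipping quantifiers it crosses:
  (∃t ¬H(t)) ∨ (∃w ∀v (¬C(w) ∨ ¬C(v))) ∧ (∃y ∀u (C(u) ∧ ¬K(y)))
All bound variables are already distinct, so no renaming is needed.
Finally move all quantifiers to the prefix:
  ∃t ∃w ∀v ∃y ∀u (¬H(t) ∨ (¬C(w) ∨ ¬C(v)) ∧ C(u) ∧ ¬K(y))
The quantifier ∃v sits under an odd number of negations (counting the antecedent side of each →), so it flips to ∀v.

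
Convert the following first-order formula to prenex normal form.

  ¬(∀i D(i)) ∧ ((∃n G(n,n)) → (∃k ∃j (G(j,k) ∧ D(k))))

∃i ∀n ∃k ∃j (¬D(i) ∧ (¬G(n,n) ∨ G(j,k) ∧ D(k)))

Rewrite implications/biconditionals: A → B as ¬A ∨ B.
  ¬(∀i D(i)) ∧ (¬(∃n G(n,n)) ∨ (∃k ∃j (G(j,k) ∧ D(k))))
Push ¬ through the quantifiers and connectives to reach negation normal form:
  (∃i ¬D(i)) ∧ ((∀n ¬G(n,n)) ∨ (∃k ∃j (G(j,k) ∧ D(k))))
All bound variables are already distinct, so no renaming is needed.
Pull the quantifiers to the front (each side's bound variable is not free in the other side):
  ∃i ∀n ∃k ∃j (¬D(i) ∧ (¬G(n,n) ∨ G(j,k) ∧ D(k)))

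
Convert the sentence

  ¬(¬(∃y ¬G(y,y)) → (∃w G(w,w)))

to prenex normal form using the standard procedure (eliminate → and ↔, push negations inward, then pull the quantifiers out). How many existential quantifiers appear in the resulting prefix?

Eliminate → and ↔ using ¬ and ∨.
  ¬(¬¬(∃y ¬G(y,y)) ∨ (∃w G(w,w)))
Push ¬ through the quantifiers and connectives to reach negation normal form:
  (∀y G(y,y)) ∧ (∀w ¬G(w,w))
Finally move all quantifiers to the prefix:
  ∀y ∀w (G(y,y) ∧ ¬G(w,w))
The prefix is ∀y ∀w: 2 universal, 0 existential.

0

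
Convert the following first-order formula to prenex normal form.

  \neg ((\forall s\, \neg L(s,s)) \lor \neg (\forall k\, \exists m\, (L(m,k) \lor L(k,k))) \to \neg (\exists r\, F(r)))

\forall s\, \exists k\, \forall m\, \exists r\, ((\neg L(s,s) \lor \neg L(m,k) \land \neg L(k,k)) \land F(r))

Rewrite implications/biconditionals: A → B as ¬A ∨ B.
  \neg (\neg ((\forall s\, \neg L(s,s)) \lor \neg (\forall k\, \exists m\, (L(m,k) \lor L(k,k)))) \lor \neg (\exists r\, F(r)))
Push ¬ through the quantifiers and connectives to reach negation normal form:
  ((\forall s\, \neg L(s,s)) \lor (\exists k\, \forall m\, (\neg L(m,k) \land \neg L(k,k)))) \land (\exists r\, F(r))
All bound variables are already distinct, so no renaming is needed.
Finally move all quantifiers to the prefix:
  \forall s\, \exists k\, \forall m\, \exists r\, ((\neg L(s,s) \lor \neg L(m,k) \land \neg L(k,k)) \land F(r))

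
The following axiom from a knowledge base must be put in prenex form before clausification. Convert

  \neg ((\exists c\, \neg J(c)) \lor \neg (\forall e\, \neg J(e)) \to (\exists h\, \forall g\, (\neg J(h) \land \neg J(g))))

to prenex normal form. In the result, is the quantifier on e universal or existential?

Eliminate → and ↔ using ¬ and ∨.
  \neg (\neg ((\exists c\, \neg J(c)) \lor \neg (\forall e\, \neg J(e))) \lor (\exists h\, \forall g\, (\neg J(h) \land \neg J(g))))
Push ¬ through the quantifiers and connectives to reach negation normal form:
  ((\exists c\, \neg J(c)) \lor (\exists e\, J(e))) \land (\forall h\, \exists g\, (J(h) \lor J(g)))
All bound variables are already distinct, so no renaming is needed.
Finally move all quantifiers to the prefix:
  \exists c\, \exists e\, \forall h\, \exists g\, ((\neg J(c) \lor J(e)) \land (J(h) \lor J(g)))
The quantifier \forall e sits under an odd number of negations (counting the antecedent side of each →), so it flips to \exists e.

existential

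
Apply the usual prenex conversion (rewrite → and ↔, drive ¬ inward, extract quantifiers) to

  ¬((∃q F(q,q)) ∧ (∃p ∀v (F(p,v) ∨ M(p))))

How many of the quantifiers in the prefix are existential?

1

Push ¬ through the quantifiers and connectives to reach negation normal form:
  (∀q ¬F(q,q)) ∨ (∀p ∃v (¬F(p,v) ∧ ¬M(p)))
All bound variables are already distinct, so no renaming is needed.
Finally move all quantifiers to the prefix:
  ∀q ∀p ∃v (¬F(q,q) ∨ ¬F(p,v) ∧ ¬M(p))
The prefix is ∀q ∀p ∃v: 2 universal, 1 existential.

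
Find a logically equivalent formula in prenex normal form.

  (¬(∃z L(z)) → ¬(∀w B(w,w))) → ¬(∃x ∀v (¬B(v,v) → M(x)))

Eliminate → and ↔ using ¬ and ∨.
  ¬(¬¬(∃z L(z)) ∨ ¬(∀w B(w,w))) ∨ ¬(∃x ∀v (¬¬B(v,v) ∨ M(x)))
Push ¬ through the quantifiers and connectives to reach negation normal form:
  (∀z ¬L(z)) ∧ (∀w B(w,w)) ∨ (∀x ∃v (¬B(v,v) ∧ ¬M(x)))
All bound variables are already distinct, so no renaming is needed.
Extract every quantifier outward, since the variables are now distinct and don't occur free across branches:
  ∀z ∀w ∀x ∃v (¬L(z) ∧ B(w,w) ∨ ¬B(v,v) ∧ ¬M(x))

∀z ∀w ∀x ∃v (¬L(z) ∧ B(w,w) ∨ ¬B(v,v) ∧ ¬M(x))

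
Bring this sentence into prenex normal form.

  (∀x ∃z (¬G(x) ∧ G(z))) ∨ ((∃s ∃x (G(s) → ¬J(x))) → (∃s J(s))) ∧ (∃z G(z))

First replace A → B with ¬A ∨ B.
  (∀x ∃z (¬G(x) ∧ G(z))) ∨ (¬(∃s ∃x (¬G(s) ∨ ¬J(x))) ∨ (∃s J(s))) ∧ (∃z G(z))
Drive negations inward (¬∀x A ≡ ∃x ¬A, ¬∃x A ≡ ∀x ¬A, De Morgan for ∧/∨):
  (∀x ∃z (¬G(x) ∧ G(z))) ∨ ((∀s ∀x (G(s) ∧ J(x))) ∨ (∃s J(s))) ∧ (∃z G(z))
Standardize variables apart so no two quantifiers bind the same name: x↦z1, s↦r, z↦y.
  (∀x ∃z (¬G(x) ∧ G(z))) ∨ ((∀s ∀z1 (G(s) ∧ J(z1))) ∨ (∃r J(r))) ∧ (∃y G(y))
Extract every quantifier outward, since the variables are now distinct and don't occur free across branches:
  ∀x ∃z ∀s ∀z1 ∃r ∃y (¬G(x) ∧ G(z) ∨ (G(s) ∧ J(z1) ∨ J(r)) ∧ G(y))

∀x ∃z ∀s ∀z1 ∃r ∃y (¬G(x) ∧ G(z) ∨ (G(s) ∧ J(z1) ∨ J(r)) ∧ G(y))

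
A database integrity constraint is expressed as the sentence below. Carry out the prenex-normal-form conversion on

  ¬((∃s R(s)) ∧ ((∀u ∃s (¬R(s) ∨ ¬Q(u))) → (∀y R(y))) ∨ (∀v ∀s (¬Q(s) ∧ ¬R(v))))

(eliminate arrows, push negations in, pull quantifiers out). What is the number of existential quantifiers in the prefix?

4

Eliminate → and ↔ using ¬ and ∨.
  ¬((∃s R(s)) ∧ (¬(∀u ∃s (¬R(s) ∨ ¬Q(u))) ∨ (∀y R(y))) ∨ (∀v ∀s (¬Q(s) ∧ ¬R(v))))
Move each ¬ inward, flipping quantifiers it crosses:
  ((∀s ¬R(s)) ∨ (∀u ∃s (¬R(s) ∨ ¬Q(u))) ∧ (∃y ¬R(y))) ∧ (∃v ∃s (Q(s) ∨ R(v)))
Standardize variables apart so no two quantifiers bind the same name: s↦b, s↦y1.
  ((∀s ¬R(s)) ∨ (∀u ∃b (¬R(b) ∨ ¬Q(u))) ∧ (∃y ¬R(y))) ∧ (∃v ∃y1 (Q(y1) ∨ R(v)))
Extract every quantifier outward, since the variables are now distinct and don't occur free across branches:
  ∀s ∀u ∃b ∃y ∃v ∃y1 ((¬R(s) ∨ (¬R(b) ∨ ¬Q(u)) ∧ ¬R(y)) ∧ (Q(y1) ∨ R(v)))
The prefix is ∀s ∀u ∃b ∃y ∃v ∃y1: 2 universal, 4 existential.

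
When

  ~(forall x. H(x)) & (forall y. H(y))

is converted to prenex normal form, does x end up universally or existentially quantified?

existential

Drive negations inward (¬∀x A ≡ ∃x ¬A, ¬∃x A ≡ ∀x ¬A, De Morgan for ∧/∨):
  (exists x. ~H(x)) & (forall y. H(y))
All bound variables are already distinct, so no renaming is needed.
Extract every quantifier outward, since the variables are now distinct and don't occur free across branches:
  exists x. forall y. (~H(x) & H(y))
The quantifier forall x sits under an odd number of negations, so it flips to exists x.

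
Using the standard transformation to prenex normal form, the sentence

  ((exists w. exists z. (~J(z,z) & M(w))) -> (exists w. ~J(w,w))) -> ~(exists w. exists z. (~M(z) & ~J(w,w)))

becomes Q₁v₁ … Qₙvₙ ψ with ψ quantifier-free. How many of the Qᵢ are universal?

Rewrite implications/biconditionals: A → B as ¬A ∨ B.
  ~(~(exists w. exists z. (~J(z,z) & M(w))) | (exists w. ~J(w,w))) | ~(exists w. exists z. (~M(z) & ~J(w,w)))
Move each ¬ inward, flipping quantifiers it crosses:
  (exists w. exists z. (~J(z,z) & M(w))) & (forall w. J(w,w)) | (forall w. forall z. (M(z) | J(w,w)))
Standardize variables apart so no two quantifiers bind the same name: w↦z1, w↦u, z↦p.
  (exists w. exists z. (~J(z,z) & M(w))) & (forall z1. J(z1,z1)) | (forall u. forall p. (M(p) | J(u,u)))
Extract every quantifier outward, since the variables are now distinct and don't occur free across branches:
  exists w. exists z. forall z1. forall u. forall p. (~J(z,z) & M(w) & J(z1,z1) | M(p) | J(u,u))
The prefix is exists w exists z forall z1 forall u forall p: 3 universal, 2 existential.

3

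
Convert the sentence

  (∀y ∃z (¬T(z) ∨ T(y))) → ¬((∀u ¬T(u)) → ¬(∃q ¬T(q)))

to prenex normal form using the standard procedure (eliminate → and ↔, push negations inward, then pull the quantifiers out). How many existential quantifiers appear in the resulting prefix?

2

Rewrite implications/biconditionals: A → B as ¬A ∨ B.
  ¬(∀y ∃z (¬T(z) ∨ T(y))) ∨ ¬(¬(∀u ¬T(u)) ∨ ¬(∃q ¬T(q)))
Move each ¬ inward, flipping quantifiers it crosses:
  (∃y ∀z (T(z) ∧ ¬T(y))) ∨ (∀u ¬T(u)) ∧ (∃q ¬T(q))
Pull the quantifiers to the front (each side's bound variable is not free in the other side):
  ∃y ∀z ∀u ∃q (T(z) ∧ ¬T(y) ∨ ¬T(u) ∧ ¬T(q))
The prefix is ∃y ∀z ∀u ∃q: 2 universal, 2 existential.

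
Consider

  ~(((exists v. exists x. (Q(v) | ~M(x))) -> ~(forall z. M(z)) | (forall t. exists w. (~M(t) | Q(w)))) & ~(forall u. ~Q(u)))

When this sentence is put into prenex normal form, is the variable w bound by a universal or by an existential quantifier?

Rewrite implications/biconditionals: A → B as ¬A ∨ B.
  ~((~(exists v. exists x. (Q(v) | ~M(x))) | ~(forall z. M(z)) | (forall t. exists w. (~M(t) | Q(w)))) & ~(forall u. ~Q(u)))
Move each ¬ inward, flipping quantifiers it crosses:
  (exists v. exists x. (Q(v) | ~M(x))) & (forall z. M(z)) & (exists t. forall w. (M(t) & ~Q(w))) | (forall u. ~Q(u))
All bound variables are already distinct, so no renaming is needed.
Finally move all quantifiers to the prefix:
  exists v. exists x. forall z. exists t. forall w. forall u. ((Q(v) | ~M(x)) & M(z) & M(t) & ~Q(w) | ~Q(u))
The quantifier exists w sits under an odd number of negations (counting the antecedent side of each →), so it flips to forall w.

universal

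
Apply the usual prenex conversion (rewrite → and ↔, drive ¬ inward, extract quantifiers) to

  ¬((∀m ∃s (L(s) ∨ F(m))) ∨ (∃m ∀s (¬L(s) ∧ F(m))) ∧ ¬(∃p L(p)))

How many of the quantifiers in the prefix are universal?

Move each ¬ inward, flipping quantifiers it crosses:
  (∃m ∀s (¬L(s) ∧ ¬F(m))) ∧ ((∀m ∃s (L(s) ∨ ¬F(m))) ∨ (∃p L(p)))
Standardize variables apart so no two quantifiers bind the same name: m↦w, s↦y1.
  (∃m ∀s (¬L(s) ∧ ¬F(m))) ∧ ((∀w ∃y1 (L(y1) ∨ ¬F(w))) ∨ (∃p L(p)))
Extract every quantifier outward, since the variables are now distinct and don't occur free across branches:
  ∃m ∀s ∀w ∃y1 ∃p (¬L(s) ∧ ¬F(m) ∧ (L(y1) ∨ ¬F(w) ∨ L(p)))
The prefix is ∃m ∀s ∀w ∃y1 ∃p: 2 universal, 3 existential.

2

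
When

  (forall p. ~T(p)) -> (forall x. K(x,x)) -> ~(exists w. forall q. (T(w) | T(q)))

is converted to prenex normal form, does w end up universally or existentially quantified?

universal

Rewrite implications/biconditionals: A → B as ¬A ∨ B.
  ~(forall p. ~T(p)) | ~(forall x. K(x,x)) | ~(exists w. forall q. (T(w) | T(q)))
Drive negations inward (¬∀x A ≡ ∃x ¬A, ¬∃x A ≡ ∀x ¬A, De Morgan for ∧/∨):
  (exists p. T(p)) | (exists x. ~K(x,x)) | (forall w. exists q. (~T(w) & ~T(q)))
Finally move all quantifiers to the prefix:
  exists p. exists x. forall w. exists q. (T(p) | ~K(x,x) | ~T(w) & ~T(q))
The quantifier exists w sits under an odd number of negations (counting the antecedent side of each →), so it flips to forall w.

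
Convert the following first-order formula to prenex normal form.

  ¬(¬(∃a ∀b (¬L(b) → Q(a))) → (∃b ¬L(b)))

First replace A → B with ¬A ∨ B.
  ¬(¬¬(∃a ∀b (¬¬L(b) ∨ Q(a))) ∨ (∃b ¬L(b)))
Push ¬ through the quantifiers and connectives to reach negation normal form:
  (∀a ∃b (¬L(b) ∧ ¬Q(a))) ∧ (∀b L(b))
Standardize variables apart so no two quantifiers bind the same name: b↦y1.
  (∀a ∃b (¬L(b) ∧ ¬Q(a))) ∧ (∀y1 L(y1))
Extract every quantifier outward, since the variables are now distinct and don't occur free across branches:
  ∀a ∃b ∀y1 (¬L(b) ∧ ¬Q(a) ∧ L(y1))

∀a ∃b ∀y1 (¬L(b) ∧ ¬Q(a) ∧ L(y1))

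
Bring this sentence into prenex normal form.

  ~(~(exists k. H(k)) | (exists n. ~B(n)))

exists k. forall n. (H(k) & B(n))

Push ¬ through the quantifiers and connectives to reach negation normal form:
  (exists k. H(k)) & (forall n. B(n))
Extract every quantifier outward, since the variables are now distinct and don't occur free across branches:
  exists k. forall n. (H(k) & B(n))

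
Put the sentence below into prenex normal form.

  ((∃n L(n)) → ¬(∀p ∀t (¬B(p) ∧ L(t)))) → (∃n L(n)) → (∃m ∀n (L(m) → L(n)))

∃n ∀p ∀t ∀u ∃m ∀q (L(n) ∧ ¬B(p) ∧ L(t) ∨ ¬L(u) ∨ ¬L(m) ∨ L(q))

First replace A → B with ¬A ∨ B.
  ¬(¬(∃n L(n)) ∨ ¬(∀p ∀t (¬B(p) ∧ L(t)))) ∨ ¬(∃n L(n)) ∨ (∃m ∀n (¬L(m) ∨ L(n)))
Push ¬ through the quantifiers and connectives to reach negation normal form:
  (∃n L(n)) ∧ (∀p ∀t (¬B(p) ∧ L(t))) ∨ (∀n ¬L(n)) ∨ (∃m ∀n (¬L(m) ∨ L(n)))
Standardize variables apart so no two quantifiers bind the same name: n↦u, n↦q.
  (∃n L(n)) ∧ (∀p ∀t (¬B(p) ∧ L(t))) ∨ (∀u ¬L(u)) ∨ (∃m ∀q (¬L(m) ∨ L(q)))
Finally move all quantifiers to the prefix:
  ∃n ∀p ∀t ∀u ∃m ∀q (L(n) ∧ ¬B(p) ∧ L(t) ∨ ¬L(u) ∨ ¬L(m) ∨ L(q))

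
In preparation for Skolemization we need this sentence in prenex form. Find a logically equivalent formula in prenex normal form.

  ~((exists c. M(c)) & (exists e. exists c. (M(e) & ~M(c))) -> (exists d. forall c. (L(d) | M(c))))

exists c. exists e. exists x. forall d. exists w1. (M(c) & M(e) & ~M(x) & ~L(d) & ~M(w1))

Rewrite implications/biconditionals: A → B as ¬A ∨ B.
  ~(~((exists c. M(c)) & (exists e. exists c. (M(e) & ~M(c)))) | (exists d. forall c. (L(d) | M(c))))
Push ¬ through the quantifiers and connectives to reach negation normal form:
  (exists c. M(c)) & (exists e. exists c. (M(e) & ~M(c))) & (forall d. exists c. (~L(d) & ~M(c)))
Rename bound variables to avoid capture: c↦x, c↦w1.
  (exists c. M(c)) & (exists e. exists x. (M(e) & ~M(x))) & (forall d. exists w1. (~L(d) & ~M(w1)))
Pull the quantifiers to the front (each side's bound variable is not free in the other side):
  exists c. exists e. exists x. forall d. exists w1. (M(c) & M(e) & ~M(x) & ~L(d) & ~M(w1))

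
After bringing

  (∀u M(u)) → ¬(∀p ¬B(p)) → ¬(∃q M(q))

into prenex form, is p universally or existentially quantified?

universal

First replace A → B with ¬A ∨ B.
  ¬(∀u M(u)) ∨ ¬¬(∀p ¬B(p)) ∨ ¬(∃q M(q))
Move each ¬ inward, flipping quantifiers it crosses:
  (∃u ¬M(u)) ∨ (∀p ¬B(p)) ∨ (∀q ¬M(q))
Finally move all quantifiers to the prefix:
  ∃u ∀p ∀q (¬M(u) ∨ ¬B(p) ∨ ¬M(q))
The quantifier ∀p sits under an even number of negations (counting the antecedent side of each →), so it remains universal.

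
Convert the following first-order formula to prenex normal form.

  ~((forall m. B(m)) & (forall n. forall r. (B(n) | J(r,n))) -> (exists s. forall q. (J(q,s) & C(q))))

First replace A → B with ¬A ∨ B.
  ~(~((forall m. B(m)) & (forall n. forall r. (B(n) | J(r,n)))) | (exists s. forall q. (J(q,s) & C(q))))
Push ¬ through the quantifiers and connectives to reach negation normal form:
  (forall m. B(m)) & (forall n. forall r. (B(n) | J(r,n))) & (forall s. exists q. (~J(q,s) | ~C(q)))
All bound variables are already distinct, so no renaming is needed.
Finally move all quantifiers to the prefix:
  forall m. forall n. forall r. forall s. exists q. (B(m) & (B(n) | J(r,n)) & (~J(q,s) | ~C(q)))

forall m. forall n. forall r. forall s. exists q. (B(m) & (B(n) | J(r,n)) & (~J(q,s) | ~C(q)))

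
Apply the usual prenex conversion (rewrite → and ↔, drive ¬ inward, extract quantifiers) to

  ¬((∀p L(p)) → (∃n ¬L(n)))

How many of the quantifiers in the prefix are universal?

2

Eliminate → and ↔ using ¬ and ∨.
  ¬(¬(∀p L(p)) ∨ (∃n ¬L(n)))
Drive negations inward (¬∀x A ≡ ∃x ¬A, ¬∃x A ≡ ∀x ¬A, De Morgan for ∧/∨):
  (∀p L(p)) ∧ (∀n L(n))
All bound variables are already distinct, so no renaming is needed.
Finally move all quantifiers to the prefix:
  ∀p ∀n (L(p) ∧ L(n))
The prefix is ∀p ∀n: 2 universal, 0 existential.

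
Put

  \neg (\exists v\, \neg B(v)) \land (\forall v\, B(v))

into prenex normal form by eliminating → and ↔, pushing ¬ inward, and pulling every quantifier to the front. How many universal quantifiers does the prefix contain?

Drive negations inward (¬∀x A ≡ ∃x ¬A, ¬∃x A ≡ ∀x ¬A, De Morgan for ∧/∨):
  (\forall v\, B(v)) \land (\forall v\, B(v))
Rename bound variables to avoid capture: v↦u.
  (\forall v\, B(v)) \land (\forall u\, B(u))
Finally move all quantifiers to the prefix:
  \forall v\, \forall u\, (B(v) \land B(u))
The prefix is \forall v \forall u: 2 universal, 0 existential.

2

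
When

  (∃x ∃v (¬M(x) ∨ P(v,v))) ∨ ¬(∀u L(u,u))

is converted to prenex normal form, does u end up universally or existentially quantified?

Push ¬ through the quantifiers and connectives to reach negation normal form:
  (∃x ∃v (¬M(x) ∨ P(v,v))) ∨ (∃u ¬L(u,u))
All bound variables are already distinct, so no renaming is needed.
Extract every quantifier outward, since the variables are now distinct and don't occur free across branches:
  ∃x ∃v ∃u (¬M(x) ∨ P(v,v) ∨ ¬L(u,u))
The quantifier ∀u sits under an odd number of negations, so it flips to ∃u.

existential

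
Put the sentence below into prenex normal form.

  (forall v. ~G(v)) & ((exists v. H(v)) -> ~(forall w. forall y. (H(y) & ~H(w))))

Rewrite implications/biconditionals: A → B as ¬A ∨ B.
  (forall v. ~G(v)) & (~(exists v. H(v)) | ~(forall w. forall y. (H(y) & ~H(w))))
Drive negations inward (¬∀x A ≡ ∃x ¬A, ¬∃x A ≡ ∀x ¬A, De Morgan for ∧/∨):
  (forall v. ~G(v)) & ((forall v. ~H(v)) | (exists w. exists y. (~H(y) | H(w))))
Give each quantifier a distinct variable: v↦s.
  (forall v. ~G(v)) & ((forall s. ~H(s)) | (exists w. exists y. (~H(y) | H(w))))
Pull the quantifiers to the front (each side's bound variable is not free in the other side):
  forall v. forall s. exists w. exists y. (~G(v) & (~H(s) | ~H(y) | H(w)))

forall v. forall s. exists w. exists y. (~G(v) & (~H(s) | ~H(y) | H(w)))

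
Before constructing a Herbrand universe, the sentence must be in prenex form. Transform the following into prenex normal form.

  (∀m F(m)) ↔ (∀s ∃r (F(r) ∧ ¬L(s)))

Rewrite implications/biconditionals: A → B as ¬A ∨ B; A ↔ B as (¬A ∨ B) ∧ (¬B ∨ A).
  (¬(∀m F(m)) ∨ (∀s ∃r (F(r) ∧ ¬L(s)))) ∧ (¬(∀s ∃r (F(r) ∧ ¬L(s))) ∨ (∀m F(m)))
Move each ¬ inward, flipping quantifiers it crosses:
  ((∃m ¬F(m)) ∨ (∀s ∃r (F(r) ∧ ¬L(s)))) ∧ ((∃s ∀r (¬F(r) ∨ L(s))) ∨ (∀m F(m)))
Rename bound variables to avoid capture: s↦z, r↦a, m↦b.
  ((∃m ¬F(m)) ∨ (∀s ∃r (F(r) ∧ ¬L(s)))) ∧ ((∃z ∀a (¬F(a) ∨ L(z))) ∨ (∀b F(b)))
Pull the quantifiers to the front (each side's bound variable is not free in the other side):
  ∃m ∀s ∃r ∃z ∀a ∀b ((¬F(m) ∨ F(r) ∧ ¬L(s)) ∧ (¬F(a) ∨ L(z) ∨ F(b)))

∃m ∀s ∃r ∃z ∀a ∀b ((¬F(m) ∨ F(r) ∧ ¬L(s)) ∧ (¬F(a) ∨ L(z) ∨ F(b)))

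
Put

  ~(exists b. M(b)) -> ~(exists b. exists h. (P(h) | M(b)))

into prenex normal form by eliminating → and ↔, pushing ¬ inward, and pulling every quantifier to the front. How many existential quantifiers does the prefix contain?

First replace A → B with ¬A ∨ B.
  ~~(exists b. M(b)) | ~(exists b. exists h. (P(h) | M(b)))
Push ¬ through the quantifiers and connectives to reach negation normal form:
  (exists b. M(b)) | (forall b. forall h. (~P(h) & ~M(b)))
Rename bound variables to avoid capture: b↦v.
  (exists b. M(b)) | (forall v. forall h. (~P(h) & ~M(v)))
Pull the quantifiers to the front (each side's bound variable is not free in the other side):
  exists b. forall v. forall h. (M(b) | ~P(h) & ~M(v))
The prefix is exists b forall v forall h: 2 universal, 1 existential.

1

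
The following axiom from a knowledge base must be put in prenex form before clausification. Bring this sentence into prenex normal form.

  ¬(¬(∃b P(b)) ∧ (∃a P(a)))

∃b ∀a (P(b) ∨ ¬P(a))

Drive negations inward (¬∀x A ≡ ∃x ¬A, ¬∃x A ≡ ∀x ¬A, De Morgan for ∧/∨):
  (∃b P(b)) ∨ (∀a ¬P(a))
All bound variables are already distinct, so no renaming is needed.
Extract every quantifier outward, since the variables are now distinct and don't occur free across branches:
  ∃b ∀a (P(b) ∨ ¬P(a))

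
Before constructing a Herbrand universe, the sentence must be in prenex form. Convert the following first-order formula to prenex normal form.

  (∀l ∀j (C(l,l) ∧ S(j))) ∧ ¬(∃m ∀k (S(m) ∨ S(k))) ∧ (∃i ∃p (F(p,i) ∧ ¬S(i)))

∀l ∀j ∀m ∃k ∃i ∃p (C(l,l) ∧ S(j) ∧ ¬S(m) ∧ ¬S(k) ∧ F(p,i) ∧ ¬S(i))

Move each ¬ inward, flipping quantifiers it crosses:
  (∀l ∀j (C(l,l) ∧ S(j))) ∧ (∀m ∃k (¬S(m) ∧ ¬S(k))) ∧ (∃i ∃p (F(p,i) ∧ ¬S(i)))
All bound variables are already distinct, so no renaming is needed.
Extract every quantifier outward, since the variables are now distinct and don't occur free across branches:
  ∀l ∀j ∀m ∃k ∃i ∃p (C(l,l) ∧ S(j) ∧ ¬S(m) ∧ ¬S(k) ∧ F(p,i) ∧ ¬S(i))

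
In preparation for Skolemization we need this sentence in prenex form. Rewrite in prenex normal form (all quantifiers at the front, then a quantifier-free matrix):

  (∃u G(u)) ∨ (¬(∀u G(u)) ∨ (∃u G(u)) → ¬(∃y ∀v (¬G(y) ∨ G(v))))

∃u ∀q ∀x ∀y ∃v (G(u) ∨ G(q) ∧ ¬G(x) ∨ G(y) ∧ ¬G(v))

First replace A → B with ¬A ∨ B.
  (∃u G(u)) ∨ ¬(¬(∀u G(u)) ∨ (∃u G(u))) ∨ ¬(∃y ∀v (¬G(y) ∨ G(v)))
Drive negations inward (¬∀x A ≡ ∃x ¬A, ¬∃x A ≡ ∀x ¬A, De Morgan for ∧/∨):
  (∃u G(u)) ∨ (∀u G(u)) ∧ (∀u ¬G(u)) ∨ (∀y ∃v (G(y) ∧ ¬G(v)))
Give each quantifier a distinct variable: u↦q, u↦x.
  (∃u G(u)) ∨ (∀q G(q)) ∧ (∀x ¬G(x)) ∨ (∀y ∃v (G(y) ∧ ¬G(v)))
Extract every quantifier outward, since the variables are now distinct and don't occur free across branches:
  ∃u ∀q ∀x ∀y ∃v (G(u) ∨ G(q) ∧ ¬G(x) ∨ G(y) ∧ ¬G(v))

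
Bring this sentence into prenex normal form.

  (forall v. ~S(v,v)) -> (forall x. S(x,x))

exists v. forall x. (S(v,v) | S(x,x))

Eliminate → and ↔ using ¬ and ∨.
  ~(forall v. ~S(v,v)) | (forall x. S(x,x))
Drive negations inward (¬∀x A ≡ ∃x ¬A, ¬∃x A ≡ ∀x ¬A, De Morgan for ∧/∨):
  (exists v. S(v,v)) | (forall x. S(x,x))
All bound variables are already distinct, so no renaming is needed.
Finally move all quantifiers to the prefix:
  exists v. forall x. (S(v,v) | S(x,x))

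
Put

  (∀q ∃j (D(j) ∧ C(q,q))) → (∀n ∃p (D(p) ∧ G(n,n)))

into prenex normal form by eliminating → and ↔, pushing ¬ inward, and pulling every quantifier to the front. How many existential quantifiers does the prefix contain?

2

Rewrite implications/biconditionals: A → B as ¬A ∨ B.
  ¬(∀q ∃j (D(j) ∧ C(q,q))) ∨ (∀n ∃p (D(p) ∧ G(n,n)))
Drive negations inward (¬∀x A ≡ ∃x ¬A, ¬∃x A ≡ ∀x ¬A, De Morgan for ∧/∨):
  (∃q ∀j (¬D(j) ∨ ¬C(q,q))) ∨ (∀n ∃p (D(p) ∧ G(n,n)))
Finally move all quantifiers to the prefix:
  ∃q ∀j ∀n ∃p (¬D(j) ∨ ¬C(q,q) ∨ D(p) ∧ G(n,n))
The prefix is ∃q ∀j ∀n ∃p: 2 universal, 2 existential.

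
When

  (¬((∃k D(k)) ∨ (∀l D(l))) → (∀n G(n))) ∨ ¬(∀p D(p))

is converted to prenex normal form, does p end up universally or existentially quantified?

Eliminate → and ↔ using ¬ and ∨.
  ¬¬((∃k D(k)) ∨ (∀l D(l))) ∨ (∀n G(n)) ∨ ¬(∀p D(p))
Drive negations inward (¬∀x A ≡ ∃x ¬A, ¬∃x A ≡ ∀x ¬A, De Morgan for ∧/∨):
  (∃k D(k)) ∨ (∀l D(l)) ∨ (∀n G(n)) ∨ (∃p ¬D(p))
All bound variables are already distinct, so no renaming is needed.
Extract every quantifier outward, since the variables are now distinct and don't occur free across branches:
  ∃k ∀l ∀n ∃p (D(k) ∨ D(l) ∨ G(n) ∨ ¬D(p))
The quantifier ∀p sits under an odd number of negations (counting the antecedent side of each →), so it flips to ∃p.

existential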